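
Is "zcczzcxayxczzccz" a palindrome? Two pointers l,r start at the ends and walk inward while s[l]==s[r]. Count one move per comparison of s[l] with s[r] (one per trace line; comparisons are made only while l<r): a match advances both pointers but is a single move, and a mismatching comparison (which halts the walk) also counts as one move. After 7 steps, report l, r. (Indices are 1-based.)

l=8, r=9

[1,16] 'z'=='z' → l++,r--
[2,15] 'c'=='c' → l++,r--
[3,14] 'c'=='c' → l++,r--
[4,13] 'z'=='z' → l++,r--
[5,12] 'z'=='z' → l++,r--
[6,11] 'c'=='c' → l++,r--
[7,10] 'x'=='x' → l++,r--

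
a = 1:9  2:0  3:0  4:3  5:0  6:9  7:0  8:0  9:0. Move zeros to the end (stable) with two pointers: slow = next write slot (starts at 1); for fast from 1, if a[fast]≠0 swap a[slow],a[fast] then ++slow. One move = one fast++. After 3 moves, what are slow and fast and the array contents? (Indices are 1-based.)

slow=2, fast=4, a=[9, 0, 0, 3, 0, 9, 0, 0, 0]

(s=1,f=1) a[fast]=9≠0 swap→a[1]=9 → slow++,fast++
(s=2,f=2) a[fast]=0 → fast++
(s=2,f=3) a[fast]=0 → fast++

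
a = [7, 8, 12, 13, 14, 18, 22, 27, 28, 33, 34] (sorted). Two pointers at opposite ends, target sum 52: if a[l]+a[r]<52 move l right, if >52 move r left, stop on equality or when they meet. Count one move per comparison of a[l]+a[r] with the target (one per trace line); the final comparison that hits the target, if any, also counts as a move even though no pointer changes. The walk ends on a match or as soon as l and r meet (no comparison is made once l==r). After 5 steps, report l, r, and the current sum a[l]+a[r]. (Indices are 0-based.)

l=0 r=10: 7+34=41 <52, l++
l=1 r=10: 8+34=42 <52, l++
l=2 r=10: 12+34=46 <52, l++
l=3 r=10: 13+34=47 <52, l++
l=4 r=10: 14+34=48 <52, l++

l=5, r=10, sum=52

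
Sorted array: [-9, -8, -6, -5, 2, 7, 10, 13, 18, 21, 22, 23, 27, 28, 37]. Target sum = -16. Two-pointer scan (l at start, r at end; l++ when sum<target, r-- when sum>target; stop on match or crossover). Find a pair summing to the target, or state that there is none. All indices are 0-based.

[0,14] -9+37=28 >-16 → r--
[0,13] -9+28=19 >-16 → r--
[0,12] -9+27=18 >-16 → r--
[0,11] -9+23=14 >-16 → r--
[0,10] -9+22=13 >-16 → r--
[0,9] -9+21=12 >-16 → r--
[0,8] -9+18=9 >-16 → r--
[0,7] -9+13=4 >-16 → r--
[0,6] -9+10=1 >-16 → r--
[0,5] -9+7=-2 >-16 → r--
[0,4] -9+2=-7 >-16 → r--
[0,3] -9+-5=-14 >-16 → r--
[0,2] -9+-6=-15 >-16 → r--
[0,1] -9+-8=-17 <-16 → l++

no pair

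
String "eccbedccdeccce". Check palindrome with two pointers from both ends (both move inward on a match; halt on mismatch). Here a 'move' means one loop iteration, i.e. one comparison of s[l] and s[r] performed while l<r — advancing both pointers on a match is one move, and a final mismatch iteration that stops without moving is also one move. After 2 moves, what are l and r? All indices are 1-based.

l=1 r=14: 'e'=='e', l++,r--
l=2 r=13: 'c'=='c', l++,r--

l=3, r=12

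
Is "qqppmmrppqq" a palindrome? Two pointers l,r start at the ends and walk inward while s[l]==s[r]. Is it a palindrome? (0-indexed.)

not a palindrome (mismatch at 4,6)

[0,10] 'q'=='q' → l++,r--
[1,9] 'q'=='q' → l++,r--
[2,8] 'p'=='p' → l++,r--
[3,7] 'p'=='p' → l++,r--
[4,6] 'm'!='r' → stop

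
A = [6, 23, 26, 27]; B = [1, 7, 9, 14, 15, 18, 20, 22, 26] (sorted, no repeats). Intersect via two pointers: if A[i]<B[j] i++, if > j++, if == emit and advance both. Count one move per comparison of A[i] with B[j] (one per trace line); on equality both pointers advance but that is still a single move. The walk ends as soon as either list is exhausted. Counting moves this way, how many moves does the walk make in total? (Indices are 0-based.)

11 moves

[i=0,j=0] 6>1 → j++
[i=0,j=1] 6<7 → i++
[i=1,j=1] 23>7 → j++
[i=1,j=2] 23>9 → j++
[i=1,j=3] 23>14 → j++
[i=1,j=4] 23>15 → j++
[i=1,j=5] 23>18 → j++
[i=1,j=6] 23>20 → j++
[i=1,j=7] 23>22 → j++
[i=1,j=8] 23<26 → i++
[i=2,j=8] 26==26 emit → i++,j++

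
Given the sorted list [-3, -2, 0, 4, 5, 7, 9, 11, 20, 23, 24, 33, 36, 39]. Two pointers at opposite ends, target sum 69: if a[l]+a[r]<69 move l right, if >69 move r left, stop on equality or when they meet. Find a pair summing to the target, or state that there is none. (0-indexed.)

(33, 36)

[0,13] -3+39=36 <69 → l++
[1,13] -2+39=37 <69 → l++
[2,13] 0+39=39 <69 → l++
[3,13] 4+39=43 <69 → l++
[4,13] 5+39=44 <69 → l++
[5,13] 7+39=46 <69 → l++
[6,13] 9+39=48 <69 → l++
[7,13] 11+39=50 <69 → l++
[8,13] 20+39=59 <69 → l++
[9,13] 23+39=62 <69 → l++
[10,13] 24+39=63 <69 → l++
[11,13] 33+39=72 >69 → r--
[11,12] 33+36=69 → found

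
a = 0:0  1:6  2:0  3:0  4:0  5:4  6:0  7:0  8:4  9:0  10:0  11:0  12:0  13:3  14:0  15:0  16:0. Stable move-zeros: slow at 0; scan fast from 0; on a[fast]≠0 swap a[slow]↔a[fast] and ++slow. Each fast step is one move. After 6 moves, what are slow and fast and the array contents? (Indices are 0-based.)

slow=2, fast=6, a=[6, 4, 0, 0, 0, 0, 0, 0, 4, 0, 0, 0, 0, 3, 0, 0, 0]

slow=0 fast=0: a[fast]=0, fast++
slow=0 fast=1: a[fast]=6≠0 swap→a[0]=6, slow++,fast++
slow=1 fast=2: a[fast]=0, fast++
slow=1 fast=3: a[fast]=0, fast++
slow=1 fast=4: a[fast]=0, fast++
slow=1 fast=5: a[fast]=4≠0 swap→a[1]=4, slow++,fast++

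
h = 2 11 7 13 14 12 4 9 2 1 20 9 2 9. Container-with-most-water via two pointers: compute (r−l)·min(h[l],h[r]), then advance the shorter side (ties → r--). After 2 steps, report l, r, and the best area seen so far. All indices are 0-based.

l=1, r=12, best area=108

l=0 r=13: min(2,9)*13=26 best=26 *, l++
l=1 r=13: min(11,9)*12=108 best=108 *, r--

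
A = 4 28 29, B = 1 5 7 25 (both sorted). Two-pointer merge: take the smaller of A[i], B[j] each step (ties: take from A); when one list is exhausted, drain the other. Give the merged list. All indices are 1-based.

[i=1,j=1] A[i]=4>B[j]=1 take 1 → j++
[i=1,j=2] A[i]=4<=B[j]=5 take 4 → i++
[i=2,j=2] A[i]=28>B[j]=5 take 5 → j++
[i=2,j=3] A[i]=28>B[j]=7 take 7 → j++
[i=2,j=4] A[i]=28>B[j]=25 take 25 → j++
[i=2,j=5] B done, take A[i]=28 → i++
[i=3,j=5] B done, take A[i]=29 → i++

[1, 4, 5, 7, 25, 28, 29]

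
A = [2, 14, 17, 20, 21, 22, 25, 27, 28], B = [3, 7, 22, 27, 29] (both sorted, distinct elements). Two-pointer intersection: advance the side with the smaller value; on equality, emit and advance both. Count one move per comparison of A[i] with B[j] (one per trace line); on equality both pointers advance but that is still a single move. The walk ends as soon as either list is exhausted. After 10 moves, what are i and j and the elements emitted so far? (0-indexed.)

[i=0,j=0] 2<3 → i++
[i=1,j=0] 14>3 → j++
[i=1,j=1] 14>7 → j++
[i=1,j=2] 14<22 → i++
[i=2,j=2] 17<22 → i++
[i=3,j=2] 20<22 → i++
[i=4,j=2] 21<22 → i++
[i=5,j=2] 22==22 emit → i++,j++
[i=6,j=3] 25<27 → i++
[i=7,j=3] 27==27 emit → i++,j++

i=8, j=4, emitted=[22, 27]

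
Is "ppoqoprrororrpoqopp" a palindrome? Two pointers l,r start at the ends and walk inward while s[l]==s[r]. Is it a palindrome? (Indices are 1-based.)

[1,19] 'p'=='p' → l++,r--
[2,18] 'p'=='p' → l++,r--
[3,17] 'o'=='o' → l++,r--
[4,16] 'q'=='q' → l++,r--
[5,15] 'o'=='o' → l++,r--
[6,14] 'p'=='p' → l++,r--
[7,13] 'r'=='r' → l++,r--
[8,12] 'r'=='r' → l++,r--
[9,11] 'o'=='o' → l++,r--

palindrome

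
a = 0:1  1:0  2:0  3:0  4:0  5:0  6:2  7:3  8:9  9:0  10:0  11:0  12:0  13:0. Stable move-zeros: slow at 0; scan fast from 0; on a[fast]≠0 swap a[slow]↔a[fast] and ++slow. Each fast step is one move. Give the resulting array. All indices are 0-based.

(s=0,f=0) a[fast]=1≠0 swap→a[0]=1 → slow++,fast++
(s=1,f=1) a[fast]=0 → fast++
(s=1,f=2) a[fast]=0 → fast++
(s=1,f=3) a[fast]=0 → fast++
(s=1,f=4) a[fast]=0 → fast++
(s=1,f=5) a[fast]=0 → fast++
(s=1,f=6) a[fast]=2≠0 swap→a[1]=2 → slow++,fast++
(s=2,f=7) a[fast]=3≠0 swap→a[2]=3 → slow++,fast++
(s=3,f=8) a[fast]=9≠0 swap→a[3]=9 → slow++,fast++
(s=4,f=9) a[fast]=0 → fast++
(s=4,f=10) a[fast]=0 → fast++
(s=4,f=11) a[fast]=0 → fast++
(s=4,f=12) a[fast]=0 → fast++
(s=4,f=13) a[fast]=0 → fast++

[1, 2, 3, 9, 0, 0, 0, 0, 0, 0, 0, 0, 0, 0]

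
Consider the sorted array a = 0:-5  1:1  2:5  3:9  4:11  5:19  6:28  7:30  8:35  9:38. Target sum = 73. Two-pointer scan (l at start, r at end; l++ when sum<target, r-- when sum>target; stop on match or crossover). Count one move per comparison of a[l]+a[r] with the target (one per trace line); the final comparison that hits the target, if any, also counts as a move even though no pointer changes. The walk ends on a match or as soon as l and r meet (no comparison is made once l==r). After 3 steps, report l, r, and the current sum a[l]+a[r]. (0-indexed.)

[0,9] -5+38=33 <73 → l++
[1,9] 1+38=39 <73 → l++
[2,9] 5+38=43 <73 → l++

l=3, r=9, sum=47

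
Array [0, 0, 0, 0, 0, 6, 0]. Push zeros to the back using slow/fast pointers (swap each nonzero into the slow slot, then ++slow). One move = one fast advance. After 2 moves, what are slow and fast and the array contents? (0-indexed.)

slow=0, fast=2, a=[0, 0, 0, 0, 0, 6, 0]

(s=0,f=0) a[fast]=0 → fast++
(s=0,f=1) a[fast]=0 → fast++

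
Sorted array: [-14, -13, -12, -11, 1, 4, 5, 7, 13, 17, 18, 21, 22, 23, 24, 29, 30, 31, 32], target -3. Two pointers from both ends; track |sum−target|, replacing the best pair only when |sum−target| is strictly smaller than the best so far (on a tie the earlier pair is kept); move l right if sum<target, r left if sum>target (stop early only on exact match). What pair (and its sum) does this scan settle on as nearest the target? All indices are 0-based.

[0,18] -14+32=18 d=21 * → r--
[0,17] -14+31=17 d=20 * → r--
[0,16] -14+30=16 d=19 * → r--
[0,15] -14+29=15 d=18 * → r--
[0,14] -14+24=10 d=13 * → r--
[0,13] -14+23=9 d=12 * → r--
[0,12] -14+22=8 d=11 * → r--
[0,11] -14+21=7 d=10 * → r--
[0,10] -14+18=4 d=7 * → r--
[0,9] -14+17=3 d=6 * → r--
[0,8] -14+13=-1 d=2 * → r--
[0,7] -14+7=-7 d=4 → l++
[1,7] -13+7=-6 d=3 → l++
[2,7] -12+7=-5 d=2 → l++
[3,7] -11+7=-4 d=1 * → l++
[4,7] 1+7=8 d=11 → r--
[4,6] 1+5=6 d=9 → r--
[4,5] 1+4=5 d=8 → r--

pair (-11, 7) with sum -4 (|Δ|=1)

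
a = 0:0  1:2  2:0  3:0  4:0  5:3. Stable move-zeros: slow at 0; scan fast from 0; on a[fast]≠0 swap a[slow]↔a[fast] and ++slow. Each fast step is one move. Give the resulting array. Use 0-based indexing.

(s=0,f=0) a[fast]=0 → fast++
(s=0,f=1) a[fast]=2≠0 swap→a[0]=2 → slow++,fast++
(s=1,f=2) a[fast]=0 → fast++
(s=1,f=3) a[fast]=0 → fast++
(s=1,f=4) a[fast]=0 → fast++
(s=1,f=5) a[fast]=3≠0 swap→a[1]=3 → slow++,fast++

[2, 3, 0, 0, 0, 0]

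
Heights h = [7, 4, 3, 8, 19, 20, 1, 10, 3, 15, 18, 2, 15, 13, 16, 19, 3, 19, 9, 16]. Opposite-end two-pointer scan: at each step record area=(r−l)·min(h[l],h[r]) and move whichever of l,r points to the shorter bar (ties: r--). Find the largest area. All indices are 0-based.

[0,19] min(7,16)*19=133 best=133 * → l++
[1,19] min(4,16)*18=72 best=133 → l++
[2,19] min(3,16)*17=51 best=133 → l++
[3,19] min(8,16)*16=128 best=133 → l++
[4,19] min(19,16)*15=240 best=240 * → r--
[4,18] min(19,9)*14=126 best=240 → r--
[4,17] min(19,19)*13=247 best=247 * → r--
[4,16] min(19,3)*12=36 best=247 → r--
[4,15] min(19,19)*11=209 best=247 → r--
[4,14] min(19,16)*10=160 best=247 → r--
[4,13] min(19,13)*9=117 best=247 → r--
[4,12] min(19,15)*8=120 best=247 → r--
[4,11] min(19,2)*7=14 best=247 → r--
[4,10] min(19,18)*6=108 best=247 → r--
[4,9] min(19,15)*5=75 best=247 → r--
[4,8] min(19,3)*4=12 best=247 → r--
[4,7] min(19,10)*3=30 best=247 → r--
[4,6] min(19,1)*2=2 best=247 → r--
[4,5] min(19,20)*1=19 best=247 → l++

max area = 247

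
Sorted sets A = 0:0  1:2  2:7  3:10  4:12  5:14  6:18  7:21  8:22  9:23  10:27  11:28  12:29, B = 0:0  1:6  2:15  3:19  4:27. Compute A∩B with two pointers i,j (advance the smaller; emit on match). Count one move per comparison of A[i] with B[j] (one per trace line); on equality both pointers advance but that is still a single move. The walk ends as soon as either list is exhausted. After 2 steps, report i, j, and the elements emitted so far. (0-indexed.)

[i=0,j=0] 0==0 emit → i++,j++
[i=1,j=1] 2<6 → i++

i=2, j=1, emitted=[0]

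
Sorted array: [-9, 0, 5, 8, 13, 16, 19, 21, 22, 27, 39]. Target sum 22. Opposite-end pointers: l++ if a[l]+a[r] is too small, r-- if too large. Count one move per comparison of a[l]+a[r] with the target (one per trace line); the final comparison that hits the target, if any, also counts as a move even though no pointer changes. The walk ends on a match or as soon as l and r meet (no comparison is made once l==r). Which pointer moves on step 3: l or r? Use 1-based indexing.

r

l=1 r=11: -9+39=30 >22, r--
l=1 r=10: -9+27=18 <22, l++
l=2 r=10: 0+27=27 >22, r--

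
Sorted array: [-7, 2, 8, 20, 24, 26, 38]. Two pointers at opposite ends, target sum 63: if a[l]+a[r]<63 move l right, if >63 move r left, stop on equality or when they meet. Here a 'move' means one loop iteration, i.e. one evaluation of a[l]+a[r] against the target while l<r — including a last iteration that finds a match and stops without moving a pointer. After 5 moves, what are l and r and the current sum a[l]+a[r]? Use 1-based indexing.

[1,7] -7+38=31 <63 → l++
[2,7] 2+38=40 <63 → l++
[3,7] 8+38=46 <63 → l++
[4,7] 20+38=58 <63 → l++
[5,7] 24+38=62 <63 → l++

l=6, r=7, sum=64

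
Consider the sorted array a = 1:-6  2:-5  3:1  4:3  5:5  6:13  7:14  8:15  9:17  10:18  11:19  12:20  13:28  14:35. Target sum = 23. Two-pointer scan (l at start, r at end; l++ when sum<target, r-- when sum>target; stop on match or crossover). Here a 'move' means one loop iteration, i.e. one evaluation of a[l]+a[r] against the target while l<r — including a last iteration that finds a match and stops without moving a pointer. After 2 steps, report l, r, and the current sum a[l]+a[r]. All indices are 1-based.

[1,14] -6+35=29 >23 → r--
[1,13] -6+28=22 <23 → l++

l=2, r=13, sum=23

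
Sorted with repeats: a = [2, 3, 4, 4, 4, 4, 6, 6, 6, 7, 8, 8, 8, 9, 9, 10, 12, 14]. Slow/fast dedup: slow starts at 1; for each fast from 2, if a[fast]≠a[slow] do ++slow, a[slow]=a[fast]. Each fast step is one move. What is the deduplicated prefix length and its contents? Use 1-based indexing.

(s=1,f=2) a[fast]=3≠a[slow]=2 write a[2]=3 → slow++,fast++
(s=2,f=3) a[fast]=4≠a[slow]=3 write a[3]=4 → slow++,fast++
(s=3,f=4) a[fast]=4=a[slow] dup → fast++
(s=3,f=5) a[fast]=4=a[slow] dup → fast++
(s=3,f=6) a[fast]=4=a[slow] dup → fast++
(s=3,f=7) a[fast]=6≠a[slow]=4 write a[4]=6 → slow++,fast++
(s=4,f=8) a[fast]=6=a[slow] dup → fast++
(s=4,f=9) a[fast]=6=a[slow] dup → fast++
(s=4,f=10) a[fast]=7≠a[slow]=6 write a[5]=7 → slow++,fast++
(s=5,f=11) a[fast]=8≠a[slow]=7 write a[6]=8 → slow++,fast++
(s=6,f=12) a[fast]=8=a[slow] dup → fast++
(s=6,f=13) a[fast]=8=a[slow] dup → fast++
(s=6,f=14) a[fast]=9≠a[slow]=8 write a[7]=9 → slow++,fast++
(s=7,f=15) a[fast]=9=a[slow] dup → fast++
(s=7,f=16) a[fast]=10≠a[slow]=9 write a[8]=10 → slow++,fast++
(s=8,f=17) a[fast]=12≠a[slow]=10 write a[9]=12 → slow++,fast++
(s=9,f=18) a[fast]=14≠a[slow]=12 write a[10]=14 → slow++,fast++

length 10; prefix = [2, 3, 4, 6, 7, 8, 9, 10, 12, 14]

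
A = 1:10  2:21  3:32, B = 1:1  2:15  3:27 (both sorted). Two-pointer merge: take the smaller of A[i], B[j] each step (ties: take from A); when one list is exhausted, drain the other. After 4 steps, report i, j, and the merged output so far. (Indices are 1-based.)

[i=1,j=1] A[i]=10>B[j]=1 take 1 → j++
[i=1,j=2] A[i]=10<=B[j]=15 take 10 → i++
[i=2,j=2] A[i]=21>B[j]=15 take 15 → j++
[i=2,j=3] A[i]=21<=B[j]=27 take 21 → i++

i=3, j=3, merged so far=[1, 10, 15, 21]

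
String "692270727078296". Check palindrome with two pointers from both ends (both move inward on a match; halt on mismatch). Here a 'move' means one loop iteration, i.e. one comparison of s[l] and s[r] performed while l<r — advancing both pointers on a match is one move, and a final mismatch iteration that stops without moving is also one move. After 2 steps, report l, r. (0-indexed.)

l=0 r=14: '6'=='6', l++,r--
l=1 r=13: '9'=='9', l++,r--

l=2, r=12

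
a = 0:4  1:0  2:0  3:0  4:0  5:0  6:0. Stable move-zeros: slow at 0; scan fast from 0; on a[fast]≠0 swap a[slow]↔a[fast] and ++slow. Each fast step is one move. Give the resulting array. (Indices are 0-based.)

(s=0,f=0) a[fast]=4≠0 swap→a[0]=4 → slow++,fast++
(s=1,f=1) a[fast]=0 → fast++
(s=1,f=2) a[fast]=0 → fast++
(s=1,f=3) a[fast]=0 → fast++
(s=1,f=4) a[fast]=0 → fast++
(s=1,f=5) a[fast]=0 → fast++
(s=1,f=6) a[fast]=0 → fast++

[4, 0, 0, 0, 0, 0, 0]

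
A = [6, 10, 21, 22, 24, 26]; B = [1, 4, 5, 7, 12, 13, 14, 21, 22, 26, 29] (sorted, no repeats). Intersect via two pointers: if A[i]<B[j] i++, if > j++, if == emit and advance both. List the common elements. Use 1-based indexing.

intersection = [21, 22, 26]

i=1 j=1: 6>1, j++
i=1 j=2: 6>4, j++
i=1 j=3: 6>5, j++
i=1 j=4: 6<7, i++
i=2 j=4: 10>7, j++
i=2 j=5: 10<12, i++
i=3 j=5: 21>12, j++
i=3 j=6: 21>13, j++
i=3 j=7: 21>14, j++
i=3 j=8: 21==21 emit, i++,j++
i=4 j=9: 22==22 emit, i++,j++
i=5 j=10: 24<26, i++
i=6 j=10: 26==26 emit, i++,j++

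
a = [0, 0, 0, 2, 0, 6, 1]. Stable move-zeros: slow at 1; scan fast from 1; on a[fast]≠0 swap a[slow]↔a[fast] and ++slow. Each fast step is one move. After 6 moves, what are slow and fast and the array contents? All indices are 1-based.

slow=1 fast=1: a[fast]=0, fast++
slow=1 fast=2: a[fast]=0, fast++
slow=1 fast=3: a[fast]=0, fast++
slow=1 fast=4: a[fast]=2≠0 swap→a[1]=2, slow++,fast++
slow=2 fast=5: a[fast]=0, fast++
slow=2 fast=6: a[fast]=6≠0 swap→a[2]=6, slow++,fast++

slow=3, fast=7, a=[2, 6, 0, 0, 0, 0, 1]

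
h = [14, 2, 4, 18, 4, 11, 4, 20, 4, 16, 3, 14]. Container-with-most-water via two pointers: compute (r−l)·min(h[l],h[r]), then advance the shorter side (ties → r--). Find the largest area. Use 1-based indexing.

max area = 154

[1,12] min(14,14)*11=154 best=154 * → r--
[1,11] min(14,3)*10=30 best=154 → r--
[1,10] min(14,16)*9=126 best=154 → l++
[2,10] min(2,16)*8=16 best=154 → l++
[3,10] min(4,16)*7=28 best=154 → l++
[4,10] min(18,16)*6=96 best=154 → r--
[4,9] min(18,4)*5=20 best=154 → r--
[4,8] min(18,20)*4=72 best=154 → l++
[5,8] min(4,20)*3=12 best=154 → l++
[6,8] min(11,20)*2=22 best=154 → l++
[7,8] min(4,20)*1=4 best=154 → l++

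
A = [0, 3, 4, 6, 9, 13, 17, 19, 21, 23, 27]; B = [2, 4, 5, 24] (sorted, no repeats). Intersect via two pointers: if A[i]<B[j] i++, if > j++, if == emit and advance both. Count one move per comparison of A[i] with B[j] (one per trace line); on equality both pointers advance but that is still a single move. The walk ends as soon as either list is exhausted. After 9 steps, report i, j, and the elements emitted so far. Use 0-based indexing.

i=7, j=3, emitted=[4]

i=0 j=0: 0<2, i++
i=1 j=0: 3>2, j++
i=1 j=1: 3<4, i++
i=2 j=1: 4==4 emit, i++,j++
i=3 j=2: 6>5, j++
i=3 j=3: 6<24, i++
i=4 j=3: 9<24, i++
i=5 j=3: 13<24, i++
i=6 j=3: 17<24, i++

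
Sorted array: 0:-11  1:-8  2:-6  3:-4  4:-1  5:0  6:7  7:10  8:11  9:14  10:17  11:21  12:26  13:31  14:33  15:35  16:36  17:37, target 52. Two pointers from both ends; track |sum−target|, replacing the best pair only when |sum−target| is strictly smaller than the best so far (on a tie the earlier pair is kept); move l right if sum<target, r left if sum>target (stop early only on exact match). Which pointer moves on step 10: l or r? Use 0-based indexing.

l

l=0 r=17: -11+37=26 d=26 *, l++
l=1 r=17: -8+37=29 d=23 *, l++
l=2 r=17: -6+37=31 d=21 *, l++
l=3 r=17: -4+37=33 d=19 *, l++
l=4 r=17: -1+37=36 d=16 *, l++
l=5 r=17: 0+37=37 d=15 *, l++
l=6 r=17: 7+37=44 d=8 *, l++
l=7 r=17: 10+37=47 d=5 *, l++
l=8 r=17: 11+37=48 d=4 *, l++
l=9 r=17: 14+37=51 d=1 *, l++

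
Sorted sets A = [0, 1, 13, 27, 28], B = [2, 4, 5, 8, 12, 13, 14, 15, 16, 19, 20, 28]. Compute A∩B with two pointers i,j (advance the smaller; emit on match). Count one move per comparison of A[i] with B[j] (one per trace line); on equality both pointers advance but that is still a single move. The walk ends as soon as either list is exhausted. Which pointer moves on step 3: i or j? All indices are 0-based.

j

i=0 j=0: 0<2, i++
i=1 j=0: 1<2, i++
i=2 j=0: 13>2, j++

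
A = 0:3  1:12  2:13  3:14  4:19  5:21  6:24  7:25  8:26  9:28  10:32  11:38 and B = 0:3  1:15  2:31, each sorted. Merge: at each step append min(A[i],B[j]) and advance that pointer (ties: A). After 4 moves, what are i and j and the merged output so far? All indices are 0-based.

[i=0,j=0] A[i]=3<=B[j]=3 take 3 → i++
[i=1,j=0] A[i]=12>B[j]=3 take 3 → j++
[i=1,j=1] A[i]=12<=B[j]=15 take 12 → i++
[i=2,j=1] A[i]=13<=B[j]=15 take 13 → i++

i=3, j=1, merged so far=[3, 3, 12, 13]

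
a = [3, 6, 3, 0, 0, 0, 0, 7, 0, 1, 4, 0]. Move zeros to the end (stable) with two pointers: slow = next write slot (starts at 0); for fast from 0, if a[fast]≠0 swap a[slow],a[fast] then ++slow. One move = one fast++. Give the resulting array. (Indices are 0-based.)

(s=0,f=0) a[fast]=3≠0 swap→a[0]=3 → slow++,fast++
(s=1,f=1) a[fast]=6≠0 swap→a[1]=6 → slow++,fast++
(s=2,f=2) a[fast]=3≠0 swap→a[2]=3 → slow++,fast++
(s=3,f=3) a[fast]=0 → fast++
(s=3,f=4) a[fast]=0 → fast++
(s=3,f=5) a[fast]=0 → fast++
(s=3,f=6) a[fast]=0 → fast++
(s=3,f=7) a[fast]=7≠0 swap→a[3]=7 → slow++,fast++
(s=4,f=8) a[fast]=0 → fast++
(s=4,f=9) a[fast]=1≠0 swap→a[4]=1 → slow++,fast++
(s=5,f=10) a[fast]=4≠0 swap→a[5]=4 → slow++,fast++
(s=6,f=11) a[fast]=0 → fast++

[3, 6, 3, 7, 1, 4, 0, 0, 0, 0, 0, 0]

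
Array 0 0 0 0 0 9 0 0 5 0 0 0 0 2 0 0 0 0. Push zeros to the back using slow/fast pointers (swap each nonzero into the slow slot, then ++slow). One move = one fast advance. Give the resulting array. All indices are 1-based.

(s=1,f=1) a[fast]=0 → fast++
(s=1,f=2) a[fast]=0 → fast++
(s=1,f=3) a[fast]=0 → fast++
(s=1,f=4) a[fast]=0 → fast++
(s=1,f=5) a[fast]=0 → fast++
(s=1,f=6) a[fast]=9≠0 swap→a[1]=9 → slow++,fast++
(s=2,f=7) a[fast]=0 → fast++
(s=2,f=8) a[fast]=0 → fast++
(s=2,f=9) a[fast]=5≠0 swap→a[2]=5 → slow++,fast++
(s=3,f=10) a[fast]=0 → fast++
(s=3,f=11) a[fast]=0 → fast++
(s=3,f=12) a[fast]=0 → fast++
(s=3,f=13) a[fast]=0 → fast++
(s=3,f=14) a[fast]=2≠0 swap→a[3]=2 → slow++,fast++
(s=4,f=15) a[fast]=0 → fast++
(s=4,f=16) a[fast]=0 → fast++
(s=4,f=17) a[fast]=0 → fast++
(s=4,f=18) a[fast]=0 → fast++

[9, 5, 2, 0, 0, 0, 0, 0, 0, 0, 0, 0, 0, 0, 0, 0, 0, 0]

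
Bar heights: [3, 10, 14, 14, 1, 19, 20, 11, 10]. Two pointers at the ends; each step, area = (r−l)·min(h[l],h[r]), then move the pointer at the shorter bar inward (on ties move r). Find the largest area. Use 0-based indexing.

max area = 70

[0,8] min(3,10)*8=24 best=24 * → l++
[1,8] min(10,10)*7=70 best=70 * → r--
[1,7] min(10,11)*6=60 best=70 → l++
[2,7] min(14,11)*5=55 best=70 → r--
[2,6] min(14,20)*4=56 best=70 → l++
[3,6] min(14,20)*3=42 best=70 → l++
[4,6] min(1,20)*2=2 best=70 → l++
[5,6] min(19,20)*1=19 best=70 → l++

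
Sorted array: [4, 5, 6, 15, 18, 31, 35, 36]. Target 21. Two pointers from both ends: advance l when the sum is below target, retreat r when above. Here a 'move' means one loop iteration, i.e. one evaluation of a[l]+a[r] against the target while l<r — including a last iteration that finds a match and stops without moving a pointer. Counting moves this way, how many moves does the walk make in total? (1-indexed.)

l=1 r=8: 4+36=40 >21, r--
l=1 r=7: 4+35=39 >21, r--
l=1 r=6: 4+31=35 >21, r--
l=1 r=5: 4+18=22 >21, r--
l=1 r=4: 4+15=19 <21, l++
l=2 r=4: 5+15=20 <21, l++
l=3 r=4: 6+15=21, found

7 moves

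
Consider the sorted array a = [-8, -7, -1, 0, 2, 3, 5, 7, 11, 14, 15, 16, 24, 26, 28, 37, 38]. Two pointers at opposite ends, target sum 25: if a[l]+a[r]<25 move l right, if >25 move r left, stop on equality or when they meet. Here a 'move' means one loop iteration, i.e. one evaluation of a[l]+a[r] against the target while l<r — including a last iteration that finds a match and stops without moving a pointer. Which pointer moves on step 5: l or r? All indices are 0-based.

r

[0,16] -8+38=30 >25 → r--
[0,15] -8+37=29 >25 → r--
[0,14] -8+28=20 <25 → l++
[1,14] -7+28=21 <25 → l++
[2,14] -1+28=27 >25 → r--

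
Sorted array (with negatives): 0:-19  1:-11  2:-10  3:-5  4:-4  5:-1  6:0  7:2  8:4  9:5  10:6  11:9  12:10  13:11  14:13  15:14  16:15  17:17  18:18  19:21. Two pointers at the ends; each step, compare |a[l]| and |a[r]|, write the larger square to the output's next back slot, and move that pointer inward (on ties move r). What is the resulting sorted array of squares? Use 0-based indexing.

[0,19] |-19|<=|21| out[19]=441 → r--
[0,18] |-19|>|18| out[18]=361 → l++
[1,18] |-11|<=|18| out[17]=324 → r--
[1,17] |-11|<=|17| out[16]=289 → r--
[1,16] |-11|<=|15| out[15]=225 → r--
[1,15] |-11|<=|14| out[14]=196 → r--
[1,14] |-11|<=|13| out[13]=169 → r--
[1,13] |-11|<=|11| out[12]=121 → r--
[1,12] |-11|>|10| out[11]=121 → l++
[2,12] |-10|<=|10| out[10]=100 → r--
[2,11] |-10|>|9| out[9]=100 → l++
[3,11] |-5|<=|9| out[8]=81 → r--
[3,10] |-5|<=|6| out[7]=36 → r--
[3,9] |-5|<=|5| out[6]=25 → r--
[3,8] |-5|>|4| out[5]=25 → l++
[4,8] |-4|<=|4| out[4]=16 → r--
[4,7] |-4|>|2| out[3]=16 → l++
[5,7] |-1|<=|2| out[2]=4 → r--
[5,6] |-1|>|0| out[1]=1 → l++
[6,6] |0|<=|0| out[0]=0 → r--

[0, 1, 4, 16, 16, 25, 25, 36, 81, 100, 100, 121, 121, 169, 196, 225, 289, 324, 361, 441]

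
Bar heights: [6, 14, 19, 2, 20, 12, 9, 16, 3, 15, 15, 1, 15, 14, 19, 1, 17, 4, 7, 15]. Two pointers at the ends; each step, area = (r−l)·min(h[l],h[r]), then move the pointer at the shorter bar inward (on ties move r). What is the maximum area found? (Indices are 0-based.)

max area = 255

[0,19] min(6,15)*19=114 best=114 * → l++
[1,19] min(14,15)*18=252 best=252 * → l++
[2,19] min(19,15)*17=255 best=255 * → r--
[2,18] min(19,7)*16=112 best=255 → r--
[2,17] min(19,4)*15=60 best=255 → r--
[2,16] min(19,17)*14=238 best=255 → r--
[2,15] min(19,1)*13=13 best=255 → r--
[2,14] min(19,19)*12=228 best=255 → r--
[2,13] min(19,14)*11=154 best=255 → r--
[2,12] min(19,15)*10=150 best=255 → r--
[2,11] min(19,1)*9=9 best=255 → r--
[2,10] min(19,15)*8=120 best=255 → r--
[2,9] min(19,15)*7=105 best=255 → r--
[2,8] min(19,3)*6=18 best=255 → r--
[2,7] min(19,16)*5=80 best=255 → r--
[2,6] min(19,9)*4=36 best=255 → r--
[2,5] min(19,12)*3=36 best=255 → r--
[2,4] min(19,20)*2=38 best=255 → l++
[3,4] min(2,20)*1=2 best=255 → l++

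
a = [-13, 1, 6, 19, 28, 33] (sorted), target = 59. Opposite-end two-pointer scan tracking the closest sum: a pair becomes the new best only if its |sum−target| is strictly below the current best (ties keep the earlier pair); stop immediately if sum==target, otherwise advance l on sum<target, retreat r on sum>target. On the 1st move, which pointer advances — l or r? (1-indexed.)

l

l=1 r=6: -13+33=20 d=39 *, l++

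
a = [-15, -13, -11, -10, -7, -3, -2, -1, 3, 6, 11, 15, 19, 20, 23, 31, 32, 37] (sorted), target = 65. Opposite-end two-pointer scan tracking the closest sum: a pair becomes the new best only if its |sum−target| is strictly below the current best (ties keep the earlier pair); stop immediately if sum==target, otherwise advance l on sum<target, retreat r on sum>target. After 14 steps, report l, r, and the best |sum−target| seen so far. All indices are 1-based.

l=15, r=18, best |Δ|=8

l=1 r=18: -15+37=22 d=43 *, l++
l=2 r=18: -13+37=24 d=41 *, l++
l=3 r=18: -11+37=26 d=39 *, l++
l=4 r=18: -10+37=27 d=38 *, l++
l=5 r=18: -7+37=30 d=35 *, l++
l=6 r=18: -3+37=34 d=31 *, l++
l=7 r=18: -2+37=35 d=30 *, l++
l=8 r=18: -1+37=36 d=29 *, l++
l=9 r=18: 3+37=40 d=25 *, l++
l=10 r=18: 6+37=43 d=22 *, l++
l=11 r=18: 11+37=48 d=17 *, l++
l=12 r=18: 15+37=52 d=13 *, l++
l=13 r=18: 19+37=56 d=9 *, l++
l=14 r=18: 20+37=57 d=8 *, l++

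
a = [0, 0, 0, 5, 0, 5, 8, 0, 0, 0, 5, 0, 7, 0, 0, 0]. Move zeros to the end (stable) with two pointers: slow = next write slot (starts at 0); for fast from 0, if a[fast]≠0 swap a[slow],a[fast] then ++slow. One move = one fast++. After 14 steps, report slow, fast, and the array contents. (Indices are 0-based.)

slow=0 fast=0: a[fast]=0, fast++
slow=0 fast=1: a[fast]=0, fast++
slow=0 fast=2: a[fast]=0, fast++
slow=0 fast=3: a[fast]=5≠0 swap→a[0]=5, slow++,fast++
slow=1 fast=4: a[fast]=0, fast++
slow=1 fast=5: a[fast]=5≠0 swap→a[1]=5, slow++,fast++
slow=2 fast=6: a[fast]=8≠0 swap→a[2]=8, slow++,fast++
slow=3 fast=7: a[fast]=0, fast++
slow=3 fast=8: a[fast]=0, fast++
slow=3 fast=9: a[fast]=0, fast++
slow=3 fast=10: a[fast]=5≠0 swap→a[3]=5, slow++,fast++
slow=4 fast=11: a[fast]=0, fast++
slow=4 fast=12: a[fast]=7≠0 swap→a[4]=7, slow++,fast++
slow=5 fast=13: a[fast]=0, fast++

slow=5, fast=14, a=[5, 5, 8, 5, 7, 0, 0, 0, 0, 0, 0, 0, 0, 0, 0, 0]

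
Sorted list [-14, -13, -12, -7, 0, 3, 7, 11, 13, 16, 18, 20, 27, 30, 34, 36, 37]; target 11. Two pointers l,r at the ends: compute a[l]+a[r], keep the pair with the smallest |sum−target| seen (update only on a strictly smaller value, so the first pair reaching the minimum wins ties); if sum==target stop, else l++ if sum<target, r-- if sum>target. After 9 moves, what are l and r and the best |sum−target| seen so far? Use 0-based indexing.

l=3, r=10, best |Δ|=2

l=0 r=16: -14+37=23 d=12 *, r--
l=0 r=15: -14+36=22 d=11 *, r--
l=0 r=14: -14+34=20 d=9 *, r--
l=0 r=13: -14+30=16 d=5 *, r--
l=0 r=12: -14+27=13 d=2 *, r--
l=0 r=11: -14+20=6 d=5, l++
l=1 r=11: -13+20=7 d=4, l++
l=2 r=11: -12+20=8 d=3, l++
l=3 r=11: -7+20=13 d=2, r--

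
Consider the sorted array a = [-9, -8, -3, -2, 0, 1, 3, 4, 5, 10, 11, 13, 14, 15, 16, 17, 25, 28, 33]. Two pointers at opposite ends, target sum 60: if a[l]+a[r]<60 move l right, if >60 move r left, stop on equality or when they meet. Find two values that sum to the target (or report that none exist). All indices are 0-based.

no pair

[0,18] -9+33=24 <60 → l++
[1,18] -8+33=25 <60 → l++
[2,18] -3+33=30 <60 → l++
[3,18] -2+33=31 <60 → l++
[4,18] 0+33=33 <60 → l++
[5,18] 1+33=34 <60 → l++
[6,18] 3+33=36 <60 → l++
[7,18] 4+33=37 <60 → l++
[8,18] 5+33=38 <60 → l++
[9,18] 10+33=43 <60 → l++
[10,18] 11+33=44 <60 → l++
[11,18] 13+33=46 <60 → l++
[12,18] 14+33=47 <60 → l++
[13,18] 15+33=48 <60 → l++
[14,18] 16+33=49 <60 → l++
[15,18] 17+33=50 <60 → l++
[16,18] 25+33=58 <60 → l++
[17,18] 28+33=61 >60 → r--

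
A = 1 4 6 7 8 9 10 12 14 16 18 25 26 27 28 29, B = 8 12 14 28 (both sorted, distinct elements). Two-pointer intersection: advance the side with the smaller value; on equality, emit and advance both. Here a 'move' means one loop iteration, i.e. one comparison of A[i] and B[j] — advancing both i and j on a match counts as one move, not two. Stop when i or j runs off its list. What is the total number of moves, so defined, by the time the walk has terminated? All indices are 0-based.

i=0 j=0: 1<8, i++
i=1 j=0: 4<8, i++
i=2 j=0: 6<8, i++
i=3 j=0: 7<8, i++
i=4 j=0: 8==8 emit, i++,j++
i=5 j=1: 9<12, i++
i=6 j=1: 10<12, i++
i=7 j=1: 12==12 emit, i++,j++
i=8 j=2: 14==14 emit, i++,j++
i=9 j=3: 16<28, i++
i=10 j=3: 18<28, i++
i=11 j=3: 25<28, i++
i=12 j=3: 26<28, i++
i=13 j=3: 27<28, i++
i=14 j=3: 28==28 emit, i++,j++

15 moves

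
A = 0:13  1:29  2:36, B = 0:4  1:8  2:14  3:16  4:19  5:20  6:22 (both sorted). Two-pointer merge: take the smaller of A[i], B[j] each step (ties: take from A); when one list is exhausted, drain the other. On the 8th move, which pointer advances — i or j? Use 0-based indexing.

[i=0,j=0] A[i]=13>B[j]=4 take 4 → j++
[i=0,j=1] A[i]=13>B[j]=8 take 8 → j++
[i=0,j=2] A[i]=13<=B[j]=14 take 13 → i++
[i=1,j=2] A[i]=29>B[j]=14 take 14 → j++
[i=1,j=3] A[i]=29>B[j]=16 take 16 → j++
[i=1,j=4] A[i]=29>B[j]=19 take 19 → j++
[i=1,j=5] A[i]=29>B[j]=20 take 20 → j++
[i=1,j=6] A[i]=29>B[j]=22 take 22 → j++

j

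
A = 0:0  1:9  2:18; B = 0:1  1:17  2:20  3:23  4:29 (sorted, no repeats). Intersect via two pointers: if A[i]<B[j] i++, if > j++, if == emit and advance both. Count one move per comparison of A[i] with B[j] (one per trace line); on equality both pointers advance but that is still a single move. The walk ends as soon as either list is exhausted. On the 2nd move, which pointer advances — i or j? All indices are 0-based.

[i=0,j=0] 0<1 → i++
[i=1,j=0] 9>1 → j++

j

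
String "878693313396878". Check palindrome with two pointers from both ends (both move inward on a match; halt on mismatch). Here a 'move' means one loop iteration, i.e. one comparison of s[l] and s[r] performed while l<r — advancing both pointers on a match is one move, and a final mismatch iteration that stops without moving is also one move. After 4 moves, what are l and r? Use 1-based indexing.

[1,15] '8'=='8' → l++,r--
[2,14] '7'=='7' → l++,r--
[3,13] '8'=='8' → l++,r--
[4,12] '6'=='6' → l++,r--

l=5, r=11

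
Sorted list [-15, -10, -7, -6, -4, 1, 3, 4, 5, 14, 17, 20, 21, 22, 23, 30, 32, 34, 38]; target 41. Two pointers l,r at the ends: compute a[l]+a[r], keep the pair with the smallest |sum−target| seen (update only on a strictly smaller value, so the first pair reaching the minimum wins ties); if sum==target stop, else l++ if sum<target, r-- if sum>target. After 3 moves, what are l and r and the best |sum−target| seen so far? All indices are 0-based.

l=3, r=18, best |Δ|=10

[0,18] -15+38=23 d=18 * → l++
[1,18] -10+38=28 d=13 * → l++
[2,18] -7+38=31 d=10 * → l++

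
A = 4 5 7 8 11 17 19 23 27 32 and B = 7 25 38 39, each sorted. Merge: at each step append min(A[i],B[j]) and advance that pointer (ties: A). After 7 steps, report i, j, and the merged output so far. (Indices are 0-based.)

[i=0,j=0] A[i]=4<=B[j]=7 take 4 → i++
[i=1,j=0] A[i]=5<=B[j]=7 take 5 → i++
[i=2,j=0] A[i]=7<=B[j]=7 take 7 → i++
[i=3,j=0] A[i]=8>B[j]=7 take 7 → j++
[i=3,j=1] A[i]=8<=B[j]=25 take 8 → i++
[i=4,j=1] A[i]=11<=B[j]=25 take 11 → i++
[i=5,j=1] A[i]=17<=B[j]=25 take 17 → i++

i=6, j=1, merged so far=[4, 5, 7, 7, 8, 11, 17]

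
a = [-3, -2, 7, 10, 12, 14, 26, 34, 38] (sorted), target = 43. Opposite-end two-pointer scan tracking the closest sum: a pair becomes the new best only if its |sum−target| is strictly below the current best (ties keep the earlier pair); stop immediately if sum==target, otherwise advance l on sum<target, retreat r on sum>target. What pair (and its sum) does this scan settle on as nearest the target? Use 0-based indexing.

l=0 r=8: -3+38=35 d=8 *, l++
l=1 r=8: -2+38=36 d=7 *, l++
l=2 r=8: 7+38=45 d=2 *, r--
l=2 r=7: 7+34=41 d=2, l++
l=3 r=7: 10+34=44 d=1 *, r--
l=3 r=6: 10+26=36 d=7, l++
l=4 r=6: 12+26=38 d=5, l++
l=5 r=6: 14+26=40 d=3, l++

pair (10, 34) with sum 44 (|Δ|=1)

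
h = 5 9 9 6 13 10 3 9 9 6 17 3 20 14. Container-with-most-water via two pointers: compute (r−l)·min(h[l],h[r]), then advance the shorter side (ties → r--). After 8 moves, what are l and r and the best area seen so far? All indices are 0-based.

[0,13] min(5,14)*13=65 best=65 * → l++
[1,13] min(9,14)*12=108 best=108 * → l++
[2,13] min(9,14)*11=99 best=108 → l++
[3,13] min(6,14)*10=60 best=108 → l++
[4,13] min(13,14)*9=117 best=117 * → l++
[5,13] min(10,14)*8=80 best=117 → l++
[6,13] min(3,14)*7=21 best=117 → l++
[7,13] min(9,14)*6=54 best=117 → l++

l=8, r=13, best area=117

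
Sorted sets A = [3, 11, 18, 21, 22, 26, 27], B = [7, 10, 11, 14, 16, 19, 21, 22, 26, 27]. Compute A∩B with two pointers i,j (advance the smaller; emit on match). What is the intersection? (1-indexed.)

[i=1,j=1] 3<7 → i++
[i=2,j=1] 11>7 → j++
[i=2,j=2] 11>10 → j++
[i=2,j=3] 11==11 emit → i++,j++
[i=3,j=4] 18>14 → j++
[i=3,j=5] 18>16 → j++
[i=3,j=6] 18<19 → i++
[i=4,j=6] 21>19 → j++
[i=4,j=7] 21==21 emit → i++,j++
[i=5,j=8] 22==22 emit → i++,j++
[i=6,j=9] 26==26 emit → i++,j++
[i=7,j=10] 27==27 emit → i++,j++

intersection = [11, 21, 22, 26, 27]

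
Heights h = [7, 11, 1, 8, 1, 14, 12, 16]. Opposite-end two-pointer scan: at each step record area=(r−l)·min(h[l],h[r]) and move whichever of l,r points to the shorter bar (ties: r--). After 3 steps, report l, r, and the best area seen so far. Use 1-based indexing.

l=4, r=8, best area=66

l=1 r=8: min(7,16)*7=49 best=49 *, l++
l=2 r=8: min(11,16)*6=66 best=66 *, l++
l=3 r=8: min(1,16)*5=5 best=66, l++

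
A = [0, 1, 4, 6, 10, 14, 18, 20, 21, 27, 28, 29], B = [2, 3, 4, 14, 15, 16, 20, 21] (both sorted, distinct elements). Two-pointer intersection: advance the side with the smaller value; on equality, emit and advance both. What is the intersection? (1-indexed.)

[i=1,j=1] 0<2 → i++
[i=2,j=1] 1<2 → i++
[i=3,j=1] 4>2 → j++
[i=3,j=2] 4>3 → j++
[i=3,j=3] 4==4 emit → i++,j++
[i=4,j=4] 6<14 → i++
[i=5,j=4] 10<14 → i++
[i=6,j=4] 14==14 emit → i++,j++
[i=7,j=5] 18>15 → j++
[i=7,j=6] 18>16 → j++
[i=7,j=7] 18<20 → i++
[i=8,j=7] 20==20 emit → i++,j++
[i=9,j=8] 21==21 emit → i++,j++

intersection = [4, 14, 20, 21]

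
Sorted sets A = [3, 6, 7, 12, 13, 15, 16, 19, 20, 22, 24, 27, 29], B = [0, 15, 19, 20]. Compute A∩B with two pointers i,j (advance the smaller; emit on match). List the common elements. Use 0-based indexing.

i=0 j=0: 3>0, j++
i=0 j=1: 3<15, i++
i=1 j=1: 6<15, i++
i=2 j=1: 7<15, i++
i=3 j=1: 12<15, i++
i=4 j=1: 13<15, i++
i=5 j=1: 15==15 emit, i++,j++
i=6 j=2: 16<19, i++
i=7 j=2: 19==19 emit, i++,j++
i=8 j=3: 20==20 emit, i++,j++

intersection = [15, 19, 20]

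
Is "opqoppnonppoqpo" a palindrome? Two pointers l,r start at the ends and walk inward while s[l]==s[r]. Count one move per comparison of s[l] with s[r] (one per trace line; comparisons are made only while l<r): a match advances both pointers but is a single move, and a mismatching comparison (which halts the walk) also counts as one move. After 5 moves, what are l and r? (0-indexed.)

l=5, r=9

[0,14] 'o'=='o' → l++,r--
[1,13] 'p'=='p' → l++,r--
[2,12] 'q'=='q' → l++,r--
[3,11] 'o'=='o' → l++,r--
[4,10] 'p'=='p' → l++,r--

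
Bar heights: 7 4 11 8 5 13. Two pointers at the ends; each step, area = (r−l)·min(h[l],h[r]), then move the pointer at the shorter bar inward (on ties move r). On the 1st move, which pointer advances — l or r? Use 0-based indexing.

l

l=0 r=5: min(7,13)*5=35 best=35 *, l++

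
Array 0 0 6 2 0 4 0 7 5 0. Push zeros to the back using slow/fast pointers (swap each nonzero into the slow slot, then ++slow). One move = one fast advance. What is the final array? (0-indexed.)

slow=0 fast=0: a[fast]=0, fast++
slow=0 fast=1: a[fast]=0, fast++
slow=0 fast=2: a[fast]=6≠0 swap→a[0]=6, slow++,fast++
slow=1 fast=3: a[fast]=2≠0 swap→a[1]=2, slow++,fast++
slow=2 fast=4: a[fast]=0, fast++
slow=2 fast=5: a[fast]=4≠0 swap→a[2]=4, slow++,fast++
slow=3 fast=6: a[fast]=0, fast++
slow=3 fast=7: a[fast]=7≠0 swap→a[3]=7, slow++,fast++
slow=4 fast=8: a[fast]=5≠0 swap→a[4]=5, slow++,fast++
slow=5 fast=9: a[fast]=0, fast++

[6, 2, 4, 7, 5, 0, 0, 0, 0, 0]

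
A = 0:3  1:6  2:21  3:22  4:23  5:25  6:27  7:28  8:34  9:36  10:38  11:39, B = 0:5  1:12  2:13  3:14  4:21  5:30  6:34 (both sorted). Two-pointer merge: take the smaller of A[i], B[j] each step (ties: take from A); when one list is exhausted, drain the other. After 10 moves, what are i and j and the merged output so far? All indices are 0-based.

i=0 j=0: A[i]=3<=B[j]=5 take 3, i++
i=1 j=0: A[i]=6>B[j]=5 take 5, j++
i=1 j=1: A[i]=6<=B[j]=12 take 6, i++
i=2 j=1: A[i]=21>B[j]=12 take 12, j++
i=2 j=2: A[i]=21>B[j]=13 take 13, j++
i=2 j=3: A[i]=21>B[j]=14 take 14, j++
i=2 j=4: A[i]=21<=B[j]=21 take 21, i++
i=3 j=4: A[i]=22>B[j]=21 take 21, j++
i=3 j=5: A[i]=22<=B[j]=30 take 22, i++
i=4 j=5: A[i]=23<=B[j]=30 take 23, i++

i=5, j=5, merged so far=[3, 5, 6, 12, 13, 14, 21, 21, 22, 23]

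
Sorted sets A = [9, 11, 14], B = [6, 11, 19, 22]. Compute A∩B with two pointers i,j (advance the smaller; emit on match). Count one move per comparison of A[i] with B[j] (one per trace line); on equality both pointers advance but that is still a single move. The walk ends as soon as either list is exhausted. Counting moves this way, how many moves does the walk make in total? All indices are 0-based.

4 moves

i=0 j=0: 9>6, j++
i=0 j=1: 9<11, i++
i=1 j=1: 11==11 emit, i++,j++
i=2 j=2: 14<19, i++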